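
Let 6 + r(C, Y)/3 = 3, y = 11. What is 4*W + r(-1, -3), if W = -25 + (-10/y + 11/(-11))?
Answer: -1283/11 ≈ -116.64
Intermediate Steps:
r(C, Y) = -9 (r(C, Y) = -18 + 3*3 = -18 + 9 = -9)
W = -296/11 (W = -25 + (-10/11 + 11/(-11)) = -25 + (-10*1/11 + 11*(-1/11)) = -25 + (-10/11 - 1) = -25 - 21/11 = -296/11 ≈ -26.909)
4*W + r(-1, -3) = 4*(-296/11) - 9 = -1184/11 - 9 = -1283/11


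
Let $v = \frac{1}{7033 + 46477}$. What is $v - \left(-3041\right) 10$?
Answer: $\frac{1627239101}{53510} \approx 30410.0$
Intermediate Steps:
$v = \frac{1}{53510} \approx 1.8688 \cdot 10^{-5}$
$v - \left(-3041\right) 10 = \frac{1}{53510} - \left(-3041\right) 10 = \frac{1}{53510} - -30410 = \frac{1}{53510} + 30410 = \frac{1627239101}{53510}$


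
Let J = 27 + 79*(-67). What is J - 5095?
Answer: -10361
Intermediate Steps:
J = -5266 (J = 27 - 5293 = -5266)
J - 5095 = -5266 - 5095 = -10361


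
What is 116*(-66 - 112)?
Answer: -20648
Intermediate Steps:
116*(-66 - 112) = 116*(-178) = -20648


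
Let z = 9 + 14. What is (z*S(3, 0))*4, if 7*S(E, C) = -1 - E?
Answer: -368/7 ≈ -52.571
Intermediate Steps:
S(E, C) = -1/7 - E/7 (S(E, C) = (-1 - E)/7 = -1/7 - E/7)
z = 23
(z*S(3, 0))*4 = (23*(-1/7 - 1/7*3))*4 = (23*(-1/7 - 3/7))*4 = (23*(-4/7))*4 = -92/7*4 = -368/7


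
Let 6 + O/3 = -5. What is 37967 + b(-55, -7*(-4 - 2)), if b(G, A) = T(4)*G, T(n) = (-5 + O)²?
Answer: -41453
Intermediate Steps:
O = -33 (O = -18 + 3*(-5) = -18 - 15 = -33)
T(n) = 1444 (T(n) = (-5 - 33)² = (-38)² = 1444)
b(G, A) = 1444*G
37967 + b(-55, -7*(-4 - 2)) = 37967 + 1444*(-55) = 37967 - 79420 = -41453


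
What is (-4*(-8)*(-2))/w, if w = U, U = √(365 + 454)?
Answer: -64*√91/273 ≈ -2.2363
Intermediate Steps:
U = 3*√91 (U = √819 = 3*√91 ≈ 28.618)
w = 3*√91 ≈ 28.618
(-4*(-8)*(-2))/w = (-4*(-8)*(-2))/((3*√91)) = (32*(-2))*(√91/273) = -64*√91/273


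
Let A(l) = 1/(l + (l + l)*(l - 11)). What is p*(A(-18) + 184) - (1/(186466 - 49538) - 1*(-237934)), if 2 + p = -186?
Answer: -19143346657409/70244064 ≈ -2.7253e+5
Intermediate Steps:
p = -188 (p = -2 - 186 = -188)
A(l) = 1/(l + 2*l*(-11 + l)) (A(l) = 1/(l + (2*l)*(-11 + l)) = 1/(l + 2*l*(-11 + l)))
p*(A(-18) + 184) - (1/(186466 - 49538) - 1*(-237934)) = -188*(1/((-18)*(-21 + 2*(-18))) + 184) - (1/(186466 - 49538) - 1*(-237934)) = -188*(-1/(18*(-21 - 36)) + 184) - (1/136928 + 237934) = -188*(-1/18/(-57) + 184) - (1/136928 + 237934) = -188*(-1/18*(-1/57) + 184) - 1*32579826753/136928 = -188*(1/1026 + 184) - 32579826753/136928 = -188*188785/1026 - 32579826753/136928 = -17745790/513 - 32579826753/136928 = -19143346657409/70244064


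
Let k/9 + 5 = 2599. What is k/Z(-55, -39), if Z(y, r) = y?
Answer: -23346/55 ≈ -424.47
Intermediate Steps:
k = 23346 (k = -45 + 9*2599 = -45 + 23391 = 23346)
k/Z(-55, -39) = 23346/(-55) = 23346*(-1/55) = -23346/55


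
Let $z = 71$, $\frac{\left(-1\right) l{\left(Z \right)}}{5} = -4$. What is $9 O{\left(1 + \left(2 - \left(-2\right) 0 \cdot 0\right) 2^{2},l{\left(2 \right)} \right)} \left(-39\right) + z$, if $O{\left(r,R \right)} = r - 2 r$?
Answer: $3230$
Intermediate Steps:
$l{\left(Z \right)} = 20$ ($l{\left(Z \right)} = \left(-5\right) \left(-4\right) = 20$)
$O{\left(r,R \right)} = - r$
$9 O{\left(1 + \left(2 - \left(-2\right) 0 \cdot 0\right) 2^{2},l{\left(2 \right)} \right)} \left(-39\right) + z = 9 \left(- (1 + \left(2 - \left(-2\right) 0 \cdot 0\right) 2^{2})\right) \left(-39\right) + 71 = 9 \left(- (1 + \left(2 - 0 \cdot 0\right) 4)\right) \left(-39\right) + 71 = 9 \left(- (1 + \left(2 - 0\right) 4)\right) \left(-39\right) + 71 = 9 \left(- (1 + \left(2 + 0\right) 4)\right) \left(-39\right) + 71 = 9 \left(- (1 + 2 \cdot 4)\right) \left(-39\right) + 71 = 9 \left(- (1 + 8)\right) \left(-39\right) + 71 = 9 \left(\left(-1\right) 9\right) \left(-39\right) + 71 = 9 \left(-9\right) \left(-39\right) + 71 = \left(-81\right) \left(-39\right) + 71 = 3159 + 71 = 3230$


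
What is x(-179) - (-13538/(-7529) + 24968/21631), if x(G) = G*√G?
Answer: -480824550/162859799 - 179*I*√179 ≈ -2.9524 - 2394.9*I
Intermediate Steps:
x(G) = G^(3/2)
x(-179) - (-13538/(-7529) + 24968/21631) = (-179)^(3/2) - (-13538/(-7529) + 24968/21631) = -179*I*√179 - (-13538*(-1/7529) + 24968*(1/21631)) = -179*I*√179 - (13538/7529 + 24968/21631) = -179*I*√179 - 1*480824550/162859799 = -179*I*√179 - 480824550/162859799 = -480824550/162859799 - 179*I*√179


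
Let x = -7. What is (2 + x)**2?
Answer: 25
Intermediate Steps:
(2 + x)**2 = (2 - 7)**2 = (-5)**2 = 25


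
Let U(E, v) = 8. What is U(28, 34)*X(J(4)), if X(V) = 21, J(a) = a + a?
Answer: 168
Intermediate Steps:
J(a) = 2*a
U(28, 34)*X(J(4)) = 8*21 = 168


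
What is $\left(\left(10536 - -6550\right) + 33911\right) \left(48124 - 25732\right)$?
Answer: $1141924824$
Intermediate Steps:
$\left(\left(10536 - -6550\right) + 33911\right) \left(48124 - 25732\right) = \left(\left(10536 + 6550\right) + 33911\right) 22392 = \left(17086 + 33911\right) 22392 = 50997 \cdot 22392 = 1141924824$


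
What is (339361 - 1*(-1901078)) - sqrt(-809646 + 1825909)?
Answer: 2240439 - sqrt(1016263) ≈ 2.2394e+6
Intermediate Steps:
(339361 - 1*(-1901078)) - sqrt(-809646 + 1825909) = (339361 + 1901078) - sqrt(1016263) = 2240439 - sqrt(1016263)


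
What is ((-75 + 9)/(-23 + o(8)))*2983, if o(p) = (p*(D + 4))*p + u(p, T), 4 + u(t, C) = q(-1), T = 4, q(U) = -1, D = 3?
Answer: -32813/70 ≈ -468.76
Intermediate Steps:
u(t, C) = -5 (u(t, C) = -4 - 1 = -5)
o(p) = -5 + 7*p² (o(p) = (p*(3 + 4))*p - 5 = (p*7)*p - 5 = (7*p)*p - 5 = 7*p² - 5 = -5 + 7*p²)
((-75 + 9)/(-23 + o(8)))*2983 = ((-75 + 9)/(-23 + (-5 + 7*8²)))*2983 = -66/(-23 + (-5 + 7*64))*2983 = -66/(-23 + (-5 + 448))*2983 = -66/(-23 + 443)*2983 = -66/420*2983 = -66*1/420*2983 = -11/70*2983 = -32813/70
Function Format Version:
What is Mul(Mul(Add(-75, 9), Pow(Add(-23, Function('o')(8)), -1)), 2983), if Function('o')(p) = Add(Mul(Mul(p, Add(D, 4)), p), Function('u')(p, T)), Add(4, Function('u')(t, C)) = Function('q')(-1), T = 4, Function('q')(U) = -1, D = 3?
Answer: Rational(-32813, 70) ≈ -468.76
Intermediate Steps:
Function('u')(t, C) = -5 (Function('u')(t, C) = Add(-4, -1) = -5)
Function('o')(p) = Add(-5, Mul(7, Pow(p, 2))) (Function('o')(p) = Add(Mul(Mul(p, Add(3, 4)), p), -5) = Add(Mul(Mul(p, 7), p), -5) = Add(Mul(Mul(7, p), p), -5) = Add(Mul(7, Pow(p, 2)), -5) = Add(-5, Mul(7, Pow(p, 2))))
Mul(Mul(Add(-75, 9), Pow(Add(-23, Function('o')(8)), -1)), 2983) = Mul(Mul(Add(-75, 9), Pow(Add(-23, Add(-5, Mul(7, Pow(8, 2)))), -1)), 2983) = Mul(Mul(-66, Pow(Add(-23, Add(-5, Mul(7, 64))), -1)), 2983) = Mul(Mul(-66, Pow(Add(-23, Add(-5, 448)), -1)), 2983) = Mul(Mul(-66, Pow(Add(-23, 443), -1)), 2983) = Mul(Mul(-66, Pow(420, -1)), 2983) = Mul(Mul(-66, Rational(1, 420)), 2983) = Mul(Rational(-11, 70), 2983) = Rational(-32813, 70)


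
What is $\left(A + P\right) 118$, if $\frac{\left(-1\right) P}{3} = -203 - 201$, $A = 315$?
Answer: $180186$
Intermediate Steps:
$P = 1212$ ($P = - 3 \left(-203 - 201\right) = \left(-3\right) \left(-404\right) = 1212$)
$\left(A + P\right) 118 = \left(315 + 1212\right) 118 = 1527 \cdot 118 = 180186$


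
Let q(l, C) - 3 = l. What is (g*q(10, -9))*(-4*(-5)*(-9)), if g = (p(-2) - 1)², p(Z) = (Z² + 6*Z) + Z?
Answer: -283140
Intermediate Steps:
p(Z) = Z² + 7*Z
g = 121 (g = (-2*(7 - 2) - 1)² = (-2*5 - 1)² = (-10 - 1)² = (-11)² = 121)
q(l, C) = 3 + l
(g*q(10, -9))*(-4*(-5)*(-9)) = (121*(3 + 10))*(-4*(-5)*(-9)) = (121*13)*(20*(-9)) = 1573*(-180) = -283140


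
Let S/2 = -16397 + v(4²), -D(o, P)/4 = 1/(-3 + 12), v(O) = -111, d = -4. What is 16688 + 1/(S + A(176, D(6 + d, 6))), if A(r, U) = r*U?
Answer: 4970487415/297848 ≈ 16688.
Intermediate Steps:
D(o, P) = -4/9 (D(o, P) = -4/(-3 + 12) = -4/9)
A(r, U) = U*r
S = -33016 (S = 2*(-16397 - 111) = 2*(-16508) = -33016)
16688 + 1/(S + A(176, D(6 + d, 6))) = 16688 + 1/(-33016 - 4/9*176) = 16688 + 1/(-33016 - 704/9) = 16688 + 1/(-297848/9) = 16688 - 9/297848 = 4970487415/297848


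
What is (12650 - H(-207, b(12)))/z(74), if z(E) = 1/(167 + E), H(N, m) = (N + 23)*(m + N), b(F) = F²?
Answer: 254978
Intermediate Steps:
H(N, m) = (23 + N)*(N + m)
(12650 - H(-207, b(12)))/z(74) = (12650 - ((-207)² + 23*(-207) + 23*12² - 207*12²))/(1/(167 + 74)) = (12650 - (42849 - 4761 + 23*144 - 207*144))/(1/241) = (12650 - (42849 - 4761 + 3312 - 29808))/(1/241) = (12650 - 1*11592)*241 = (12650 - 11592)*241 = 1058*241 = 254978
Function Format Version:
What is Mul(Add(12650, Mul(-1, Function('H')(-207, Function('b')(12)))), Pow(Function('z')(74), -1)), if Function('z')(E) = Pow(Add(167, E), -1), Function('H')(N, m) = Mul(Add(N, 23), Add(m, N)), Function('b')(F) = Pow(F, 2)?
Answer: 254978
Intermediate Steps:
Function('H')(N, m) = Mul(Add(23, N), Add(N, m))
Mul(Add(12650, Mul(-1, Function('H')(-207, Function('b')(12)))), Pow(Function('z')(74), -1)) = Mul(Add(12650, Mul(-1, Add(Pow(-207, 2), Mul(23, -207), Mul(23, Pow(12, 2)), Mul(-207, Pow(12, 2))))), Pow(Pow(Add(167, 74), -1), -1)) = Mul(Add(12650, Mul(-1, Add(42849, -4761, Mul(23, 144), Mul(-207, 144)))), Pow(Pow(241, -1), -1)) = Mul(Add(12650, Mul(-1, Add(42849, -4761, 3312, -29808))), Pow(Rational(1, 241), -1)) = Mul(Add(12650, Mul(-1, 11592)), 241) = Mul(Add(12650, -11592), 241) = Mul(1058, 241) = 254978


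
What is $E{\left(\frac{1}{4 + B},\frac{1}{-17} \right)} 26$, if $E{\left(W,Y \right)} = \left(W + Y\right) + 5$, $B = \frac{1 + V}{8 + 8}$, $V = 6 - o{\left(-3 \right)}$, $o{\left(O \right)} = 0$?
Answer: $\frac{162136}{1207} \approx 134.33$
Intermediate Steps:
$V = 6$ ($V = 6 - 0 = 6 + 0 = 6$)
$B = \frac{7}{16}$ ($B = \frac{1 + 6}{8 + 8} = \frac{7}{16} \approx 0.4375$)
$E{\left(W,Y \right)} = 5 + W + Y$
$E{\left(\frac{1}{4 + B},\frac{1}{-17} \right)} 26 = \left(5 + \frac{1}{4 + \frac{7}{16}} + \frac{1}{-17}\right) 26 = \left(5 + \frac{1}{\frac{71}{16}} - \frac{1}{17}\right) 26 = \left(5 + \frac{16}{71} - \frac{1}{17}\right) 26 = \frac{6236}{1207} \cdot 26 = \frac{162136}{1207}$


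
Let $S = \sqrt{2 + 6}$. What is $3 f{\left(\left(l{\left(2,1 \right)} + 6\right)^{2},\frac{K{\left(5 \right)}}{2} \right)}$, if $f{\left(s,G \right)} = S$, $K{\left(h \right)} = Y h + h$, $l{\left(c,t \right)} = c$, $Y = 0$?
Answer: $6 \sqrt{2} \approx 8.4853$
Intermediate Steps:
$K{\left(h \right)} = h$ ($K{\left(h \right)} = 0 h + h = 0 + h = h$)
$S = 2 \sqrt{2}$ ($S = \sqrt{8} = 2 \sqrt{2} \approx 2.8284$)
$f{\left(s,G \right)} = 2 \sqrt{2}$
$3 f{\left(\left(l{\left(2,1 \right)} + 6\right)^{2},\frac{K{\left(5 \right)}}{2} \right)} = 3 \cdot 2 \sqrt{2} = 6 \sqrt{2}$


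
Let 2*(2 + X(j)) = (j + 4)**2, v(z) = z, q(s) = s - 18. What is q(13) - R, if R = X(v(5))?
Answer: -87/2 ≈ -43.500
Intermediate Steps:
q(s) = -18 + s
X(j) = -2 + (4 + j)**2/2 (X(j) = -2 + (j + 4)**2/2 = -2 + (4 + j)**2/2)
R = 77/2 (R = -2 + (4 + 5)**2/2 = -2 + (1/2)*9**2 = -2 + (1/2)*81 = -2 + 81/2 = 77/2 ≈ 38.500)
q(13) - R = (-18 + 13) - 1*77/2 = -5 - 77/2 = -87/2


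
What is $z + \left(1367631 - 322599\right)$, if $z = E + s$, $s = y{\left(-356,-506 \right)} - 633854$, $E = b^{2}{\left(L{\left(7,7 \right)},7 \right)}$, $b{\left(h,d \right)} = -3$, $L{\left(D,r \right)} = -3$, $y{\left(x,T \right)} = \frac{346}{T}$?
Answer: $\frac{104030138}{253} \approx 4.1119 \cdot 10^{5}$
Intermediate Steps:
$E = 9$ ($E = \left(-3\right)^{2} = 9$)
$s = - \frac{160365235}{253}$ ($s = \frac{346}{-506} - 633854 = 346 \left(- \frac{1}{506}\right) - 633854 = - \frac{173}{253} - 633854 = - \frac{160365235}{253} \approx -6.3386 \cdot 10^{5}$)
$z = - \frac{160362958}{253}$ ($z = 9 - \frac{160365235}{253} = - \frac{160362958}{253} \approx -6.3385 \cdot 10^{5}$)
$z + \left(1367631 - 322599\right) = - \frac{160362958}{253} + \left(1367631 - 322599\right) = - \frac{160362958}{253} + 1045032 = \frac{104030138}{253}$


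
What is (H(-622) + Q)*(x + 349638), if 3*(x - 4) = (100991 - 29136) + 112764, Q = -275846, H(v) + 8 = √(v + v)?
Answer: -340278322430/3 + 2467090*I*√311/3 ≈ -1.1343e+11 + 1.4503e+7*I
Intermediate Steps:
H(v) = -8 + √2*√v (H(v) = -8 + √(v + v) = -8 + √(2*v) = -8 + √2*√v)
x = 184631/3 (x = 4 + ((100991 - 29136) + 112764)/3 = 4 + (71855 + 112764)/3 = 4 + (⅓)*184619 = 4 + 184619/3 = 184631/3 ≈ 61544.)
(H(-622) + Q)*(x + 349638) = ((-8 + √2*√(-622)) - 275846)*(184631/3 + 349638) = ((-8 + √2*(I*√622)) - 275846)*(1233545/3) = ((-8 + 2*I*√311) - 275846)*(1233545/3) = (-275854 + 2*I*√311)*(1233545/3) = -340278322430/3 + 2467090*I*√311/3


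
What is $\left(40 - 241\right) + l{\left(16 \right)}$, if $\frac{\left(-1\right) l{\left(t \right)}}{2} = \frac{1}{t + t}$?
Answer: $- \frac{3217}{16} \approx -201.06$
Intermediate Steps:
$l{\left(t \right)} = - \frac{1}{t}$ ($l{\left(t \right)} = - \frac{2}{t + t} = - \frac{2}{2 t} = - 2 \frac{1}{2 t} = - \frac{1}{t}$)
$\left(40 - 241\right) + l{\left(16 \right)} = \left(40 - 241\right) - \frac{1}{16} = -201 - \frac{1}{16} = - \frac{3217}{16}$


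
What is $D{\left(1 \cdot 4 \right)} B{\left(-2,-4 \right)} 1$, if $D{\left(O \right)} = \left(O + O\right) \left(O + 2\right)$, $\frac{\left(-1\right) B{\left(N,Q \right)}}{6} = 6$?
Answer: $-1728$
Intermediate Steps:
$B{\left(N,Q \right)} = -36$ ($B{\left(N,Q \right)} = \left(-6\right) 6 = -36$)
$D{\left(O \right)} = 2 O \left(2 + O\right)$
$D{\left(1 \cdot 4 \right)} B{\left(-2,-4 \right)} 1 = 2 \cdot 1 \cdot 4 \left(2 + 1 \cdot 4\right) \left(-36\right) 1 = 2 \cdot 4 \left(2 + 4\right) \left(-36\right) 1 = 2 \cdot 4 \cdot 6 \left(-36\right) 1 = 48 \left(-36\right) 1 = \left(-1728\right) 1 = -1728$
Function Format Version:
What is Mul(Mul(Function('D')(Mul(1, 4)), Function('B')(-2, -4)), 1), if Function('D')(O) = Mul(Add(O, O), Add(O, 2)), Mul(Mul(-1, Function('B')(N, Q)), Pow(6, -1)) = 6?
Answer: -1728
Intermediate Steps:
Function('B')(N, Q) = -36 (Function('B')(N, Q) = Mul(-6, 6) = -36)
Function('D')(O) = Mul(2, O, Add(2, O)) (Function('D')(O) = Mul(Mul(2, O), Add(2, O)) = Mul(2, O, Add(2, O)))
Mul(Mul(Function('D')(Mul(1, 4)), Function('B')(-2, -4)), 1) = Mul(Mul(Mul(2, Mul(1, 4), Add(2, Mul(1, 4))), -36), 1) = Mul(Mul(Mul(2, 4, Add(2, 4)), -36), 1) = Mul(Mul(Mul(2, 4, 6), -36), 1) = Mul(Mul(48, -36), 1) = Mul(-1728, 1) = -1728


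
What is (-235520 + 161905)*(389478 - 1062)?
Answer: -28593243840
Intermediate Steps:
(-235520 + 161905)*(389478 - 1062) = -73615*388416 = -28593243840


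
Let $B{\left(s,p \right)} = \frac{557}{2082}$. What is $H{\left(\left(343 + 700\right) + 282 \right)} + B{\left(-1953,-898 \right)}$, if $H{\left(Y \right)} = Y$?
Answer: $\frac{2759207}{2082} \approx 1325.3$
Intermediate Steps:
$B{\left(s,p \right)} = \frac{557}{2082}$ ($B{\left(s,p \right)} = 557 \cdot \frac{1}{2082} = \frac{557}{2082}$)
$H{\left(\left(343 + 700\right) + 282 \right)} + B{\left(-1953,-898 \right)} = \left(\left(343 + 700\right) + 282\right) + \frac{557}{2082} = \left(1043 + 282\right) + \frac{557}{2082} = 1325 + \frac{557}{2082} = \frac{2759207}{2082}$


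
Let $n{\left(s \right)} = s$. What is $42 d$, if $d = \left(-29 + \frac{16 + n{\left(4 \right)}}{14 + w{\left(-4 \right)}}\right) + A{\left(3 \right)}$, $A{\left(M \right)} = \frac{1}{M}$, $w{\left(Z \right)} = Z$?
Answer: $-1120$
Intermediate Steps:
$d = - \frac{80}{3}$ ($d = \left(-29 + \frac{16 + 4}{14 - 4}\right) + \frac{1}{3} = \left(-29 + \frac{20}{10}\right) + \frac{1}{3} = \left(-29 + 20 \cdot \frac{1}{10}\right) + \frac{1}{3} = \left(-29 + 2\right) + \frac{1}{3} = -27 + \frac{1}{3} = - \frac{80}{3} \approx -26.667$)
$42 d = 42 \left(- \frac{80}{3}\right) = -1120$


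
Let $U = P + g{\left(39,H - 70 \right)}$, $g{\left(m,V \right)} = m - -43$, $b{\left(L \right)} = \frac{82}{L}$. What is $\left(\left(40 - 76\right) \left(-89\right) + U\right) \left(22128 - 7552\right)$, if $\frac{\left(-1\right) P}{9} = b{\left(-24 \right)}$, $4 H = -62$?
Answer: $48344948$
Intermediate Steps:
$H = - \frac{31}{2}$ ($H = \frac{1}{4} \left(-62\right) = - \frac{31}{2} \approx -15.5$)
$g{\left(m,V \right)} = 43 + m$ ($g{\left(m,V \right)} = m + 43 = 43 + m$)
$P = \frac{123}{4}$ ($P = - 9 \frac{82}{-24} = - 9 \cdot 82 \left(- \frac{1}{24}\right) = \left(-9\right) \left(- \frac{41}{12}\right) = \frac{123}{4} \approx 30.75$)
$U = \frac{451}{4}$ ($U = \frac{123}{4} + \left(43 + 39\right) = \frac{123}{4} + 82 = \frac{451}{4} \approx 112.75$)
$\left(\left(40 - 76\right) \left(-89\right) + U\right) \left(22128 - 7552\right) = \left(\left(40 - 76\right) \left(-89\right) + \frac{451}{4}\right) \left(22128 - 7552\right) = \left(\left(-36\right) \left(-89\right) + \frac{451}{4}\right) 14576 = \left(3204 + \frac{451}{4}\right) 14576 = \frac{13267}{4} \cdot 14576 = 48344948$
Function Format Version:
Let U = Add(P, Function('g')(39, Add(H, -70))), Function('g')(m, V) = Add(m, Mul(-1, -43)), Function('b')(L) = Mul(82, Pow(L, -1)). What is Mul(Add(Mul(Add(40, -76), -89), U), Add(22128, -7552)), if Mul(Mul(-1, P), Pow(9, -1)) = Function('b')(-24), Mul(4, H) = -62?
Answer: 48344948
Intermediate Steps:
H = Rational(-31, 2) (H = Mul(Rational(1, 4), -62) = Rational(-31, 2) ≈ -15.500)
Function('g')(m, V) = Add(43, m) (Function('g')(m, V) = Add(m, 43) = Add(43, m))
P = Rational(123, 4) (P = Mul(-9, Mul(82, Pow(-24, -1))) = Mul(-9, Mul(82, Rational(-1, 24))) = Mul(-9, Rational(-41, 12)) = Rational(123, 4) ≈ 30.750)
U = Rational(451, 4) (U = Add(Rational(123, 4), Add(43, 39)) = Add(Rational(123, 4), 82) = Rational(451, 4) ≈ 112.75)
Mul(Add(Mul(Add(40, -76), -89), U), Add(22128, -7552)) = Mul(Add(Mul(Add(40, -76), -89), Rational(451, 4)), Add(22128, -7552)) = Mul(Add(Mul(-36, -89), Rational(451, 4)), 14576) = Mul(Add(3204, Rational(451, 4)), 14576) = Mul(Rational(13267, 4), 14576) = 48344948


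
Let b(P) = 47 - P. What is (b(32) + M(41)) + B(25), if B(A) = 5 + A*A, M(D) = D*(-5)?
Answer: 440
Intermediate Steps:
M(D) = -5*D
B(A) = 5 + A²
(b(32) + M(41)) + B(25) = ((47 - 1*32) - 5*41) + (5 + 25²) = ((47 - 32) - 205) + (5 + 625) = (15 - 205) + 630 = -190 + 630 = 440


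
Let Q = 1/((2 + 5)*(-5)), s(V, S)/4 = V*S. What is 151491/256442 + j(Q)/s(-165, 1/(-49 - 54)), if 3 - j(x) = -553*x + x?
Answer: -1384567337/987301700 ≈ -1.4024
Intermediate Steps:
s(V, S) = 4*S*V (s(V, S) = 4*(V*S) = 4*(S*V) = 4*S*V)
Q = -1/35 (Q = 1/(7*(-5)) = 1/(-35) = -1/35 ≈ -0.028571)
j(x) = 3 + 552*x (j(x) = 3 - (-553*x + x) = 3 - (-552)*x = 3 + 552*x)
151491/256442 + j(Q)/s(-165, 1/(-49 - 54)) = 151491/256442 + (3 + 552*(-1/35))/((4*(-165)/(-49 - 54))) = 151491*(1/256442) + (3 - 552/35)/((4*(-165)/(-103))) = 151491/256442 - 447/(35*(4*(-1/103)*(-165))) = 151491/256442 - 447/(35*660/103) = 151491/256442 - 447/35*103/660 = 151491/256442 - 15347/7700 = -1384567337/987301700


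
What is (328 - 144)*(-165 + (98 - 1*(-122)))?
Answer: 10120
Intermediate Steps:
(328 - 144)*(-165 + (98 - 1*(-122))) = 184*(-165 + (98 + 122)) = 184*(-165 + 220) = 184*55 = 10120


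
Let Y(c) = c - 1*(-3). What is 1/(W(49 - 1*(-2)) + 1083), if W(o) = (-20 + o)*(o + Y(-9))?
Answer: 1/2478 ≈ 0.00040355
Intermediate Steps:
Y(c) = 3 + c (Y(c) = c + 3 = 3 + c)
W(o) = (-20 + o)*(-6 + o) (W(o) = (-20 + o)*(o + (3 - 9)) = (-20 + o)*(o - 6) = (-20 + o)*(-6 + o))
1/(W(49 - 1*(-2)) + 1083) = 1/((120 + (49 - 1*(-2))**2 - 26*(49 - 1*(-2))) + 1083) = 1/((120 + (49 + 2)**2 - 26*(49 + 2)) + 1083) = 1/((120 + 51**2 - 26*51) + 1083) = 1/((120 + 2601 - 1326) + 1083) = 1/(1395 + 1083) = 1/2478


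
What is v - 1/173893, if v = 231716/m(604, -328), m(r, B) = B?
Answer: -10073447679/14259226 ≈ -706.45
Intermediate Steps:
v = -57929/82 (v = 231716/(-328) = 231716*(-1/328) = -57929/82 ≈ -706.45)
v - 1/173893 = -57929/82 - 1/173893 = -10073447679/14259226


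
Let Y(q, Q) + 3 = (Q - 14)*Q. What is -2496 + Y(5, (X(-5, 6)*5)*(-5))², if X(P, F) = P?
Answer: 192429888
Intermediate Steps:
Y(q, Q) = -3 + Q*(-14 + Q) (Y(q, Q) = -3 + (Q - 14)*Q = -3 + (-14 + Q)*Q = -3 + Q*(-14 + Q))
-2496 + Y(5, (X(-5, 6)*5)*(-5))² = -2496 + (-3 + (-5*5*(-5))² - 14*(-5*5)*(-5))² = -2496 + (-3 + (-25*(-5))² - (-350)*(-5))² = -2496 + (-3 + 125² - 14*125)² = -2496 + (-3 + 15625 - 1750)² = -2496 + 13872² = -2496 + 192432384 = 192429888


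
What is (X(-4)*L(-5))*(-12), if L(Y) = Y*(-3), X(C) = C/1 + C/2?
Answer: 1080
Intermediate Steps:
X(C) = 3*C/2 (X(C) = C*1 + C*(½) = C + C/2 = 3*C/2)
L(Y) = -3*Y
(X(-4)*L(-5))*(-12) = (((3/2)*(-4))*(-3*(-5)))*(-12) = -6*15*(-12) = -90*(-12) = 1080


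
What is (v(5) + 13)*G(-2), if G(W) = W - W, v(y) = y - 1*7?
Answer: 0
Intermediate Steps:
v(y) = -7 + y (v(y) = y - 7 = -7 + y)
G(W) = 0
(v(5) + 13)*G(-2) = ((-7 + 5) + 13)*0 = (-2 + 13)*0 = 11*0 = 0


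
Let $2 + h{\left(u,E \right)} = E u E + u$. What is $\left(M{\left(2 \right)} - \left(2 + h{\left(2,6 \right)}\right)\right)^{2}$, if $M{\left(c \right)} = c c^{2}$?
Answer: $4356$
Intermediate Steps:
$M{\left(c \right)} = c^{3}$
$h{\left(u,E \right)} = -2 + u + u E^{2}$ ($h{\left(u,E \right)} = -2 + \left(E u E + u\right) = -2 + \left(u E^{2} + u\right) = -2 + \left(u + u E^{2}\right) = -2 + u + u E^{2}$)
$\left(M{\left(2 \right)} - \left(2 + h{\left(2,6 \right)}\right)\right)^{2} = \left(2^{3} - \left(2 + 72\right)\right)^{2} = \left(8 - \left(2 + 72\right)\right)^{2} = \left(8 - 74\right)^{2} = \left(-66\right)^{2} = 4356$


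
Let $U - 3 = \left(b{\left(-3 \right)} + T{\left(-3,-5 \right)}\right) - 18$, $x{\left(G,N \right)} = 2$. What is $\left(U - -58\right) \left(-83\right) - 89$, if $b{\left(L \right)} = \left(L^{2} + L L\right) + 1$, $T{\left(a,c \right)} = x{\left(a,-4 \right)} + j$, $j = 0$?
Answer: $-5401$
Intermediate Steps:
$T{\left(a,c \right)} = 2$ ($T{\left(a,c \right)} = 2 + 0 = 2$)
$b{\left(L \right)} = 1 + 2 L^{2}$ ($b{\left(L \right)} = \left(L^{2} + L^{2}\right) + 1 = 2 L^{2} + 1 = 1 + 2 L^{2}$)
$U = 6$ ($U = 3 + \left(\left(\left(1 + 2 \left(-3\right)^{2}\right) + 2\right) - 18\right) = 3 + \left(\left(\left(1 + 2 \cdot 9\right) + 2\right) - 18\right) = 3 + \left(\left(\left(1 + 18\right) + 2\right) - 18\right) = 3 + \left(\left(19 + 2\right) - 18\right) = 3 + \left(21 - 18\right) = 3 + 3 = 6$)
$\left(U - -58\right) \left(-83\right) - 89 = \left(6 - -58\right) \left(-83\right) - 89 = \left(6 + 58\right) \left(-83\right) - 89 = 64 \left(-83\right) - 89 = -5312 - 89 = -5401$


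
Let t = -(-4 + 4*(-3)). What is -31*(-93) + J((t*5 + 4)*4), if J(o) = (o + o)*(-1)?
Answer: 2211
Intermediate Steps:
t = 16 (t = -(-4 - 12) = -1*(-16) = 16)
J(o) = -2*o (J(o) = (2*o)*(-1) = -2*o)
-31*(-93) + J((t*5 + 4)*4) = -31*(-93) - 2*(16*5 + 4)*4 = 2883 - 2*(80 + 4)*4 = 2883 - 168*4 = 2883 - 2*336 = 2883 - 672 = 2211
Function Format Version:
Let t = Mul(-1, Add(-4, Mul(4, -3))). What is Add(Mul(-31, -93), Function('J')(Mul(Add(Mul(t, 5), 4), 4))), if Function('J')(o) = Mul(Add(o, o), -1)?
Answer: 2211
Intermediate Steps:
t = 16 (t = Mul(-1, Add(-4, -12)) = Mul(-1, -16) = 16)
Function('J')(o) = Mul(-2, o) (Function('J')(o) = Mul(Mul(2, o), -1) = Mul(-2, o))
Add(Mul(-31, -93), Function('J')(Mul(Add(Mul(t, 5), 4), 4))) = Add(Mul(-31, -93), Mul(-2, Mul(Add(Mul(16, 5), 4), 4))) = Add(2883, Mul(-2, Mul(Add(80, 4), 4))) = Add(2883, Mul(-2, Mul(84, 4))) = Add(2883, Mul(-2, 336)) = Add(2883, -672) = 2211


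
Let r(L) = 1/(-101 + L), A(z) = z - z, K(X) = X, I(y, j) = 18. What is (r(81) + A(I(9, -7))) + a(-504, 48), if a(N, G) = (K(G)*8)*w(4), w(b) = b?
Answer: 30719/20 ≈ 1535.9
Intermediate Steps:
A(z) = 0
a(N, G) = 32*G (a(N, G) = (G*8)*4 = (8*G)*4 = 32*G)
(r(81) + A(I(9, -7))) + a(-504, 48) = (1/(-101 + 81) + 0) + 32*48 = (1/(-20) + 0) + 1536 = (-1/20 + 0) + 1536 = -1/20 + 1536 = 30719/20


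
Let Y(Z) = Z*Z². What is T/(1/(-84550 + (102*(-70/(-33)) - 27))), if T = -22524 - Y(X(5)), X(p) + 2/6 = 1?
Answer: 564348698852/297 ≈ 1.9002e+9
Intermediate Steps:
X(p) = ⅔ (X(p) = -⅓ + 1 = ⅔)
Y(Z) = Z³
T = -608156/27 (T = -22524 - (⅔)³ = -22524 - 1*8/27 = -22524 - 8/27 = -608156/27 ≈ -22524.)
T/(1/(-84550 + (102*(-70/(-33)) - 27))) = -(-51436010012/27 + (20677304/9)*(-70)/(-33)) = -(-51436010012/27 + (20677304/9)*(-70)*(-1/33)) = -(-51436010012/27 + 1447411280/297) = -608156/(27*(1/(-84550 + (2380/11 - 27)))) = -608156/(27*(1/(-84550 + 2083/11))) = -608156/(27*(1/(-927967/11))) = -608156/(27*(-11/927967)) = -608156/27*(-927967/11) = 564348698852/297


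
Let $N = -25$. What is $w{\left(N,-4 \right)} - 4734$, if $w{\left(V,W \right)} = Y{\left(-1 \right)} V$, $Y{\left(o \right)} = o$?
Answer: $-4709$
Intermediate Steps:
$w{\left(V,W \right)} = - V$
$w{\left(N,-4 \right)} - 4734 = \left(-1\right) \left(-25\right) - 4734 = 25 - 4734 = -4709$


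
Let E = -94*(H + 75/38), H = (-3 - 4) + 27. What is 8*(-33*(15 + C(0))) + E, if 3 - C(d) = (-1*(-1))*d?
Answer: -129533/19 ≈ -6817.5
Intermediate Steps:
H = 20 (H = -7 + 27 = 20)
E = -39245/19 (E = -94*(20 + 75/38) = -94*835/38 = -39245/19 ≈ -2065.5)
C(d) = 3 - d (C(d) = 3 - (-1*(-1))*d = 3 - d)
8*(-33*(15 + C(0))) + E = 8*(-33*(15 + (3 - 1*0))) - 39245/19 = 8*(-33*(15 + (3 + 0))) - 39245/19 = 8*(-33*(15 + 3)) - 39245/19 = 8*(-33*18) - 39245/19 = 8*(-594) - 39245/19 = -4752 - 39245/19 = -129533/19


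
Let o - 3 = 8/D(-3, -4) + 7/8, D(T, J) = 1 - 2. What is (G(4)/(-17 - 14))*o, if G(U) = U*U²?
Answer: 264/31 ≈ 8.5161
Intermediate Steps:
D(T, J) = -1
G(U) = U³
o = -33/8 (o = 3 + (8/(-1) + 7/8) = 3 + (8*(-1) + 7*(⅛)) = 3 + (-8 + 7/8) = 3 - 57/8 = -33/8 ≈ -4.1250)
(G(4)/(-17 - 14))*o = (4³/(-17 - 14))*(-33/8) = (64/(-31))*(-33/8) = (64*(-1/31))*(-33/8) = -64/31*(-33/8) = 264/31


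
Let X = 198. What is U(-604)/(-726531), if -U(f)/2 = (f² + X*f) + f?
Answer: 163080/242177 ≈ 0.67339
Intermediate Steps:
U(f) = -398*f - 2*f² (U(f) = -2*((f² + 198*f) + f) = -2*(f² + 199*f) = -398*f - 2*f²)
U(-604)/(-726531) = -2*(-604)*(199 - 604)/(-726531) = -2*(-604)*(-405)*(-1/726531) = -489240*(-1/726531) = 163080/242177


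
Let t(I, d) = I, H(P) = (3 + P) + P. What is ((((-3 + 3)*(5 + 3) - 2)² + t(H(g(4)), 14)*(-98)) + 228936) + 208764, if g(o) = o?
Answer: 436626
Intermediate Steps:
H(P) = 3 + 2*P
((((-3 + 3)*(5 + 3) - 2)² + t(H(g(4)), 14)*(-98)) + 228936) + 208764 = ((((-3 + 3)*(5 + 3) - 2)² + (3 + 2*4)*(-98)) + 228936) + 208764 = (((0*8 - 2)² + (3 + 8)*(-98)) + 228936) + 208764 = (((0 - 2)² + 11*(-98)) + 228936) + 208764 = (((-2)² - 1078) + 228936) + 208764 = ((4 - 1078) + 228936) + 208764 = (-1074 + 228936) + 208764 = 227862 + 208764 = 436626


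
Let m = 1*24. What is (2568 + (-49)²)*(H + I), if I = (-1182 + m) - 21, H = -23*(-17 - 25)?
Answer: -1058397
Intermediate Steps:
H = 966 (H = -23*(-42) = 966)
m = 24
I = -1179 (I = (-1182 + 24) - 21 = -1158 - 21 = -1179)
(2568 + (-49)²)*(H + I) = (2568 + (-49)²)*(966 - 1179) = (2568 + 2401)*(-213) = 4969*(-213) = -1058397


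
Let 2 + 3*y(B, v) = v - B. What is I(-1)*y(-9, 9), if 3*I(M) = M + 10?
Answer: 16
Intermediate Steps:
y(B, v) = -2/3 - B/3 + v/3 (y(B, v) = -2/3 + (v - B)/3 = -2/3 + (-B/3 + v/3) = -2/3 - B/3 + v/3)
I(M) = 10/3 + M/3 (I(M) = (M + 10)/3 = (10 + M)/3 = 10/3 + M/3)
I(-1)*y(-9, 9) = (10/3 + (1/3)*(-1))*(-2/3 - 1/3*(-9) + (1/3)*9) = (10/3 - 1/3)*(-2/3 + 3 + 3) = 3*(16/3) = 16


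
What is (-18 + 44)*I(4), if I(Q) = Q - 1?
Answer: 78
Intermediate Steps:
I(Q) = -1 + Q
(-18 + 44)*I(4) = (-18 + 44)*(-1 + 4) = 26*3 = 78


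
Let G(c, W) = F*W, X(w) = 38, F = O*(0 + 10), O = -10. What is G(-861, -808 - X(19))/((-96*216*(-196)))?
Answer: 1175/56448 ≈ 0.020816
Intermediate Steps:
F = -100 (F = -10*(0 + 10) = -10*10 = -100)
G(c, W) = -100*W
G(-861, -808 - X(19))/((-96*216*(-196))) = (-100*(-808 - 1*38))/((-96*216*(-196))) = (-100*(-808 - 38))/((-20736*(-196))) = -100*(-846)/4064256 = 84600*(1/4064256) = 1175/56448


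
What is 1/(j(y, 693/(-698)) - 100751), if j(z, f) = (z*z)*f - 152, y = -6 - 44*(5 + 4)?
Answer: -349/91210933 ≈ -3.8263e-6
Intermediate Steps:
y = -402 (y = -6 - 44*9 = -6 - 11*36 = -6 - 396 = -402)
j(z, f) = -152 + f*z² (j(z, f) = z²*f - 152 = f*z² - 152 = -152 + f*z²)
1/(j(y, 693/(-698)) - 100751) = 1/((-152 + (693/(-698))*(-402)²) - 100751) = 1/((-152 + (693*(-1/698))*161604) - 100751) = 1/((-152 - 693/698*161604) - 100751) = 1/((-152 - 55995786/349) - 100751) = 1/(-56048834/349 - 100751) = 1/(-91210933/349) = -349/91210933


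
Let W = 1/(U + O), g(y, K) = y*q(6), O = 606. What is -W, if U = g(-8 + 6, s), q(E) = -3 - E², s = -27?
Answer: -1/684 ≈ -0.0014620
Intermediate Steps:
g(y, K) = -39*y (g(y, K) = y*(-3 - 1*6²) = y*(-3 - 1*36) = y*(-3 - 36) = y*(-39) = -39*y)
U = 78 (U = -39*(-8 + 6) = -39*(-2) = 78)
W = 1/684 (W = 1/(78 + 606) = 1/684 ≈ 0.0014620)
-W = -1*1/684 = -1/684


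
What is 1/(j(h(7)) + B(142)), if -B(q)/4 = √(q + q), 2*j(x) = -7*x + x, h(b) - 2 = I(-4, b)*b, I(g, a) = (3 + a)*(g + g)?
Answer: 837/1398866 + 2*√71/699433 ≈ 0.00062244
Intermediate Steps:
I(g, a) = 2*g*(3 + a) (I(g, a) = (3 + a)*(2*g) = 2*g*(3 + a))
h(b) = 2 + b*(-24 - 8*b) (h(b) = 2 + (2*(-4)*(3 + b))*b = 2 + (-24 - 8*b)*b = 2 + b*(-24 - 8*b))
j(x) = -3*x (j(x) = (-7*x + x)/2 = (-6*x)/2 = -3*x)
B(q) = -4*√2*√q (B(q) = -4*√(q + q) = -4*√2*√q)
1/(j(h(7)) + B(142)) = 1/(-3*(2 - 8*7*(3 + 7)) - 4*√2*√142) = 1/(-3*(2 - 8*7*10) - 8*√71) = 1/(-3*(2 - 560) - 8*√71) = 1/(-3*(-558) - 8*√71) = 1/(1674 - 8*√71)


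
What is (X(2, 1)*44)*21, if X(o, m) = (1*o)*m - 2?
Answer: 0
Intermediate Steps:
X(o, m) = -2 + m*o (X(o, m) = o*m - 2 = m*o - 2 = -2 + m*o)
(X(2, 1)*44)*21 = ((-2 + 1*2)*44)*21 = ((-2 + 2)*44)*21 = (0*44)*21 = 0*21 = 0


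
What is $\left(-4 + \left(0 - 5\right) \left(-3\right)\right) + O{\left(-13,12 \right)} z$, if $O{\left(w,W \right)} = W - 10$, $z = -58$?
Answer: $-105$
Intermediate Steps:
$O{\left(w,W \right)} = -10 + W$
$\left(-4 + \left(0 - 5\right) \left(-3\right)\right) + O{\left(-13,12 \right)} z = \left(-4 + \left(0 - 5\right) \left(-3\right)\right) + \left(-10 + 12\right) \left(-58\right) = \left(-4 + \left(0 - 5\right) \left(-3\right)\right) + 2 \left(-58\right) = \left(-4 - -15\right) - 116 = \left(-4 + 15\right) - 116 = 11 - 116 = -105$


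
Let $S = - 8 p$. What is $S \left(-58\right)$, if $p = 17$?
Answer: $7888$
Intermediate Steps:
$S = -136$ ($S = \left(-8\right) 17 = -136$)
$S \left(-58\right) = \left(-136\right) \left(-58\right) = 7888$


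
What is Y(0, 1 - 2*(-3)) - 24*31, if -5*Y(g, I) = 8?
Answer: -3728/5 ≈ -745.60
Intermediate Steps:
Y(g, I) = -8/5 (Y(g, I) = -⅕*8 = -8/5)
Y(0, 1 - 2*(-3)) - 24*31 = -8/5 - 24*31 = -8/5 - 744 = -3728/5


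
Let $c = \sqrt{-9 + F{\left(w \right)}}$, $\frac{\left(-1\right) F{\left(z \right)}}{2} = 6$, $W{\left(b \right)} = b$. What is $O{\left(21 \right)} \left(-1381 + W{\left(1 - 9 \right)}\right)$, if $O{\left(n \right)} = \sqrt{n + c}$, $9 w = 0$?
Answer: $- 1389 \sqrt{21 + i \sqrt{21}} \approx -6402.5 - 690.45 i$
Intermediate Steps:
$w = 0$ ($w = \frac{1}{9} \cdot 0 = 0$)
$F{\left(z \right)} = -12$ ($F{\left(z \right)} = \left(-2\right) 6 = -12$)
$c = i \sqrt{21}$ ($c = \sqrt{-9 - 12} = \sqrt{-21} = i \sqrt{21} \approx 4.5826 i$)
$O{\left(n \right)} = \sqrt{n + i \sqrt{21}}$
$O{\left(21 \right)} \left(-1381 + W{\left(1 - 9 \right)}\right) = \sqrt{21 + i \sqrt{21}} \left(-1381 + \left(1 - 9\right)\right) = \sqrt{21 + i \sqrt{21}} \left(-1381 - 8\right) = \sqrt{21 + i \sqrt{21}} \left(-1389\right) = - 1389 \sqrt{21 + i \sqrt{21}}$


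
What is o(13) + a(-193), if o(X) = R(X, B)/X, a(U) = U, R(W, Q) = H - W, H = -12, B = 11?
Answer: -2534/13 ≈ -194.92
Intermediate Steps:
R(W, Q) = -12 - W
o(X) = (-12 - X)/X
o(13) + a(-193) = (-12 - 1*13)/13 - 193 = (-12 - 13)/13 - 193 = (1/13)*(-25) - 193 = -25/13 - 193 = -2534/13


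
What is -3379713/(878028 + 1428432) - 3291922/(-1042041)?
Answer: 104381715433/61626304740 ≈ 1.6938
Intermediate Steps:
-3379713/(878028 + 1428432) - 3291922/(-1042041) = -3379713/2306460 - 3291922*(-1/1042041) = -3379713*1/2306460 + 3291922/1042041 = -1126571/768820 + 3291922/1042041 = 104381715433/61626304740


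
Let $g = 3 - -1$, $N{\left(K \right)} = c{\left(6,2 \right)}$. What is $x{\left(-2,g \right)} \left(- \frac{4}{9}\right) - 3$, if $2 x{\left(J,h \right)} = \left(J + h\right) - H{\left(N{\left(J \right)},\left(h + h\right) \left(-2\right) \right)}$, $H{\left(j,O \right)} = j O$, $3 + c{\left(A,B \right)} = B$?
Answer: $\frac{1}{9} \approx 0.11111$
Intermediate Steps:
$c{\left(A,B \right)} = -3 + B$
$N{\left(K \right)} = -1$ ($N{\left(K \right)} = -3 + 2 = -1$)
$g = 4$ ($g = 3 + 1 = 4$)
$H{\left(j,O \right)} = O j$
$x{\left(J,h \right)} = \frac{J}{2} - \frac{3 h}{2}$ ($x{\left(J,h \right)} = \frac{\left(J + h\right) - \left(h + h\right) \left(-2\right) \left(-1\right)}{2} = \frac{\left(J + h\right) - 2 h \left(-2\right) \left(-1\right)}{2} = \frac{\left(J + h\right) - - 4 h \left(-1\right)}{2} = \frac{\left(J + h\right) - 4 h}{2} = \frac{J - 3 h}{2} = \frac{J}{2} - \frac{3 h}{2}$)
$x{\left(-2,g \right)} \left(- \frac{4}{9}\right) - 3 = \left(\frac{1}{2} \left(-2\right) - 6\right) \left(- \frac{4}{9}\right) - 3 = \left(-1 - 6\right) \left(\left(-4\right) \frac{1}{9}\right) - 3 = \left(-7\right) \left(- \frac{4}{9}\right) - 3 = \frac{28}{9} - 3 = \frac{1}{9}$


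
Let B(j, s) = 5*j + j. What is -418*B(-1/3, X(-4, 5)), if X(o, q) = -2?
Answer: 836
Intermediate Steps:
B(j, s) = 6*j
-418*B(-1/3, X(-4, 5)) = -2508*(-1/3) = -2508*(-1*⅓) = -2508*(-1)/3 = -418*(-2) = 836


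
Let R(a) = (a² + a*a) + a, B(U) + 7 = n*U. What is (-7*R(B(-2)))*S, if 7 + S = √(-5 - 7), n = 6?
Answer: 34447 - 9842*I*√3 ≈ 34447.0 - 17047.0*I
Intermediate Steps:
B(U) = -7 + 6*U
R(a) = a + 2*a² (R(a) = (a² + a²) + a = 2*a² + a = a + 2*a²)
S = -7 + 2*I*√3 (S = -7 + √(-5 - 7) = -7 + √(-12) = -7 + 2*I*√3 ≈ -7.0 + 3.4641*I)
(-7*R(B(-2)))*S = (-7*(-7 + 6*(-2))*(1 + 2*(-7 + 6*(-2))))*(-7 + 2*I*√3) = (-7*(-7 - 12)*(1 + 2*(-7 - 12)))*(-7 + 2*I*√3) = (-(-133)*(1 + 2*(-19)))*(-7 + 2*I*√3) = (-(-133)*(1 - 38))*(-7 + 2*I*√3) = (-(-133)*(-37))*(-7 + 2*I*√3) = (-7*703)*(-7 + 2*I*√3) = -4921*(-7 + 2*I*√3) = 34447 - 9842*I*√3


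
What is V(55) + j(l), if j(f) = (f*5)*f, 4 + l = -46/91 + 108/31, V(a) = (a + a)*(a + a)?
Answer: 96333825720/7958041 ≈ 12105.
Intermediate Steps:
V(a) = 4*a² (V(a) = (2*a)*(2*a) = 4*a²)
l = -2882/2821 (l = -4 + (-46/91 + 108/31) = -4 + 8402/2821 = -2882/2821 ≈ -1.0216)
j(f) = 5*f² (j(f) = (5*f)*f = 5*f²)
V(55) + j(l) = 4*55² + 5*(-2882/2821)² = 4*3025 + 5*(8305924/7958041) = 12100 + 41529620/7958041 = 96333825720/7958041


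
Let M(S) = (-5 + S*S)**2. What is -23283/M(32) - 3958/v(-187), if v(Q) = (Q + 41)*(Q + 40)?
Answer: -2304766292/11142651891 ≈ -0.20684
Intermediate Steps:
v(Q) = (40 + Q)*(41 + Q) (v(Q) = (41 + Q)*(40 + Q) = (40 + Q)*(41 + Q))
M(S) = (-5 + S**2)**2
-23283/M(32) - 3958/v(-187) = -23283/(-5 + 32**2)**2 - 3958/(1640 + (-187)**2 + 81*(-187)) = -23283/(-5 + 1024)**2 - 3958/(1640 + 34969 - 15147) = -23283/(1019**2) - 3958/21462 = -23283/1038361 - 3958*1/21462 = -23283*1/1038361 - 1979/10731 = -23283/1038361 - 1979/10731 = -2304766292/11142651891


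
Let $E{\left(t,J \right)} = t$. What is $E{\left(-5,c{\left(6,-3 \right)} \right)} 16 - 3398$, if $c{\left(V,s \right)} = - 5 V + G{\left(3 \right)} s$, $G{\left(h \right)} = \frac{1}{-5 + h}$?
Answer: $-3478$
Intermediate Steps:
$c{\left(V,s \right)} = - 5 V - \frac{s}{2}$ ($c{\left(V,s \right)} = - 5 V + \frac{s}{-5 + 3} = - 5 V + \frac{s}{-2} = - 5 V - \frac{s}{2}$)
$E{\left(-5,c{\left(6,-3 \right)} \right)} 16 - 3398 = \left(-5\right) 16 - 3398 = -80 - 3398 = -3478$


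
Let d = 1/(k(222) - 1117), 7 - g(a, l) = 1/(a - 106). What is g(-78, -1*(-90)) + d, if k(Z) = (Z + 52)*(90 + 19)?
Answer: 37057645/5289816 ≈ 7.0055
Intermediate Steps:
k(Z) = 5668 + 109*Z (k(Z) = (52 + Z)*109 = 5668 + 109*Z)
g(a, l) = 7 - 1/(-106 + a) (g(a, l) = 7 - 1/(a - 106) = 7 - 1/(-106 + a))
d = 1/28749 (d = 1/((5668 + 109*222) - 1117) = 1/((5668 + 24198) - 1117) = 1/(29866 - 1117) = 1/28749 ≈ 3.4784e-5)
g(-78, -1*(-90)) + d = (-743 + 7*(-78))/(-106 - 78) + 1/28749 = (-743 - 546)/(-184) + 1/28749 = -1/184*(-1289) + 1/28749 = 1289/184 + 1/28749 = 37057645/5289816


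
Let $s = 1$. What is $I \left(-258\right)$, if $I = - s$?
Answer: $258$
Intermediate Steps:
$I = -1$ ($I = \left(-1\right) 1 = -1$)
$I \left(-258\right) = \left(-1\right) \left(-258\right) = 258$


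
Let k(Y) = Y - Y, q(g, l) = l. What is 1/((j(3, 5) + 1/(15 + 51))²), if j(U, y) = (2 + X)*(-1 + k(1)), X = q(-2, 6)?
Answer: 4356/277729 ≈ 0.015684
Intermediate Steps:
X = 6
k(Y) = 0
j(U, y) = -8 (j(U, y) = (2 + 6)*(-1 + 0) = 8*(-1) = -8)
1/((j(3, 5) + 1/(15 + 51))²) = 1/((-8 + 1/(15 + 51))²) = 1/((-8 + 1/66)²) = 1/((-527/66)²) = 1/(277729/4356) = 4356/277729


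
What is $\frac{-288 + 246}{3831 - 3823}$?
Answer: $- \frac{21}{4} \approx -5.25$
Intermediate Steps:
$\frac{-288 + 246}{3831 - 3823} = - \frac{42}{8} = \left(-42\right) \frac{1}{8} = - \frac{21}{4}$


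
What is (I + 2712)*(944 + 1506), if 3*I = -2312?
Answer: 14268800/3 ≈ 4.7563e+6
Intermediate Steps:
I = -2312/3 (I = (⅓)*(-2312) = -2312/3 ≈ -770.67)
(I + 2712)*(944 + 1506) = (-2312/3 + 2712)*(944 + 1506) = (5824/3)*2450 = 14268800/3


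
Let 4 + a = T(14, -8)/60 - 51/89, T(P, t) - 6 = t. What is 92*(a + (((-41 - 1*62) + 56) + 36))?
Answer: -1916774/1335 ≈ -1435.8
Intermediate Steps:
T(P, t) = 6 + t
a = -12299/2670 (a = -4 + ((6 - 8)/60 - 51/89) = -4 + (-2*1/60 - 51*1/89) = -4 + (-1/30 - 51/89) = -4 - 1619/2670 = -12299/2670 ≈ -4.6064)
92*(a + (((-41 - 1*62) + 56) + 36)) = 92*(-12299/2670 + (((-41 - 1*62) + 56) + 36)) = 92*(-12299/2670 + (((-41 - 62) + 56) + 36)) = 92*(-12299/2670 + ((-103 + 56) + 36)) = 92*(-12299/2670 + (-47 + 36)) = 92*(-12299/2670 - 11) = 92*(-41669/2670) = -1916774/1335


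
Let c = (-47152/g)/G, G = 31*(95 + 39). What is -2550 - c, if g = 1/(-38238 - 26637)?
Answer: -1534789350/2077 ≈ -7.3895e+5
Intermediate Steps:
G = 4154 (G = 31*134 = 4154)
g = -1/64875 (g = 1/(-64875) = -1/64875 ≈ -1.5414e-5)
c = 1529493000/2077 (c = -47152/(-1/64875)/4154 = -47152*(-64875)*(1/4154) = 3058986000*(1/4154) = 1529493000/2077 ≈ 7.3640e+5)
-2550 - c = -2550 - 1*1529493000/2077 = -2550 - 1529493000/2077 = -1534789350/2077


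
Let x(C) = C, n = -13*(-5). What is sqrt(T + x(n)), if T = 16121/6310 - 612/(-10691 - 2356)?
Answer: sqrt(50909099389563610)/27442190 ≈ 8.2220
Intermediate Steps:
n = 65
T = 71397469/27442190 (T = 16121*(1/6310) - 612/(-13047) = 16121/6310 - 612*(-1/13047) = 16121/6310 + 204/4349 = 71397469/27442190 ≈ 2.6017)
sqrt(T + x(n)) = sqrt(71397469/27442190 + 65) = sqrt(1855139819/27442190) = sqrt(50909099389563610)/27442190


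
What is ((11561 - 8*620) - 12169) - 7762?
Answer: -13330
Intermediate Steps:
((11561 - 8*620) - 12169) - 7762 = ((11561 - 1*4960) - 12169) - 7762 = ((11561 - 4960) - 12169) - 7762 = (6601 - 12169) - 7762 = -5568 - 7762 = -13330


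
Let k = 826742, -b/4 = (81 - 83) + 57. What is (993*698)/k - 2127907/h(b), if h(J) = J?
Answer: 879691287037/90941620 ≈ 9673.1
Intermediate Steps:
b = -220 (b = -4*((81 - 83) + 57) = -4*(-2 + 57) = -4*55 = -220)
(993*698)/k - 2127907/h(b) = (993*698)/826742 - 2127907/(-220) = 693114*(1/826742) - 2127907*(-1/220) = 346557/413371 + 2127907/220 = 879691287037/90941620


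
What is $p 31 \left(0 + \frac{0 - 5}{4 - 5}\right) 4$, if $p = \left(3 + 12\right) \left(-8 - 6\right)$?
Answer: $-130200$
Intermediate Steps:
$p = -210$ ($p = 15 \left(-14\right) = -210$)
$p 31 \left(0 + \frac{0 - 5}{4 - 5}\right) 4 = \left(-210\right) 31 \left(0 + \frac{0 - 5}{4 - 5}\right) 4 = - 6510 \left(0 - \frac{5}{-1}\right) 4 = - 6510 \left(0 - -5\right) 4 = - 6510 \left(0 + 5\right) 4 = - 6510 \cdot 5 \cdot 4 = \left(-6510\right) 20 = -130200$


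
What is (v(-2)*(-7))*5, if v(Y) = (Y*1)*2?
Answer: 140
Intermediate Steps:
v(Y) = 2*Y (v(Y) = Y*2 = 2*Y)
(v(-2)*(-7))*5 = ((2*(-2))*(-7))*5 = -4*(-7)*5 = 28*5 = 140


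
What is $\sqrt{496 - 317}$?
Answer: $\sqrt{179} \approx 13.379$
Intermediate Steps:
$\sqrt{496 - 317} = \sqrt{179}$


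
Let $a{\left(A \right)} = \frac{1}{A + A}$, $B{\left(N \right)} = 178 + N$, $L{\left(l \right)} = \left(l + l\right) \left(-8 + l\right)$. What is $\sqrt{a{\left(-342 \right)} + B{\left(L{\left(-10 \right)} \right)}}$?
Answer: $\frac{\sqrt{6991829}}{114} \approx 23.195$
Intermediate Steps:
$L{\left(l \right)} = 2 l \left(-8 + l\right)$
$a{\left(A \right)} = \frac{1}{2 A}$
$\sqrt{a{\left(-342 \right)} + B{\left(L{\left(-10 \right)} \right)}} = \sqrt{\frac{1}{2 \left(-342\right)} + \left(178 + 2 \left(-10\right) \left(-8 - 10\right)\right)} = \sqrt{\frac{1}{2} \left(- \frac{1}{342}\right) + \left(178 + 2 \left(-10\right) \left(-18\right)\right)} = \sqrt{- \frac{1}{684} + \left(178 + 360\right)} = \sqrt{- \frac{1}{684} + 538} = \sqrt{\frac{367991}{684}} = \frac{\sqrt{6991829}}{114}$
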